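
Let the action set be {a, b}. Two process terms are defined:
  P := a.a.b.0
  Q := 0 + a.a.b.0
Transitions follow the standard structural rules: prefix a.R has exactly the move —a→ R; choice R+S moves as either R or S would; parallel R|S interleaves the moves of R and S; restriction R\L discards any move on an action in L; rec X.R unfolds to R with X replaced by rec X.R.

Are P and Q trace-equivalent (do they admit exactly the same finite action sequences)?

YES

LTS(P): 4 reachable states
  s0 = a.a.b.0 :: —a→ s1
  s1 = a.b.0 :: —a→ s2
  s2 = b.0 :: —b→ s3
  s3 = 0 :: deadlocked
LTS(Q): 4 reachable states
  t0 = 0 + a.a.b.0 :: —a→ t1
  t1 = a.b.0 :: —a→ t2
  t2 = b.0 :: —b→ t3
  t3 = 0 :: deadlocked
Partition-refinement fixed point:
  B0 = {s0, t0}
  B1 = {s1, t1}
  B2 = {s2, t2}
  B3 = {s3, t3}
s0 ∈ B0, t0 ∈ B0 → same block
Bisimilar ⇒ trace-equivalent.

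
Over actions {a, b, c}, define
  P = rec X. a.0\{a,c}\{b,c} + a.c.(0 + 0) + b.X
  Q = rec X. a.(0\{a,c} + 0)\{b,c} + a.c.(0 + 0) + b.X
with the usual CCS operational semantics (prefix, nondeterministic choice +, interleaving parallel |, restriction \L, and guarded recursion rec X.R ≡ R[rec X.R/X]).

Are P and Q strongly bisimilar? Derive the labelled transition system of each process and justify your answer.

Reachable graph of P (4 states):
  p0 = rec X. a.0\{a,c}\{b,c} + a.c.(0 + 0) + b.X | ··a··> p1, ··a··> p2, ··b··> p0
  p1 = 0\{a,c}\{b,c} | ·
  p2 = c.(0 + 0) | ··c··> p3
  p3 = 0 + 0 | ·
Reachable graph of Q (4 states):
  q0 = rec X. a.(0\{a,c} + 0)\{b,c} + a.c.(0 + 0) + b.X | ··a··> q1, ··a··> q2, ··b··> q0
  q1 = (0\{a,c} + 0)\{b,c} | ·
  q2 = c.(0 + 0) | ··c··> q3
  q3 = 0 + 0 | ·
Partition-refinement fixed point:
  B0 = {p0, q0}
  B1 = {p2, q2}
  B2 = {p1, p3, q1, q3}
p0 ∈ B0, q0 ∈ B0 → same block

bisimilar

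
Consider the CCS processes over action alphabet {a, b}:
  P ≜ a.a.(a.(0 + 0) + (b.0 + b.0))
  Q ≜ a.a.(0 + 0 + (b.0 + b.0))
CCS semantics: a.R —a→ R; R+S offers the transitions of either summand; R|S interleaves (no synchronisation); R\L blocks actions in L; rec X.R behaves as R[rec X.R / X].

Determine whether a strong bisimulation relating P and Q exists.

NO

Reachable graph of P (5 states):
  m0 = a.a.(a.(0 + 0) + (b.0 + b.0)) | =a=> m1
  m1 = a.(a.(0 + 0) + (b.0 + b.0)) | =a=> m2
  m2 = a.(0 + 0) + (b.0 + b.0) | =a=> m3, =b=> m4
  m3 = 0 + 0 | ·
  m4 = 0 | ·
Reachable graph of Q (4 states):
  n0 = a.a.(0 + 0 + (b.0 + b.0)) | =a=> n1
  n1 = a.(0 + 0 + (b.0 + b.0)) | =a=> n2
  n2 = 0 + 0 + (b.0 + b.0) | =b=> n3
  n3 = 0 | ·
Partition-refinement fixed point:
  B0 = {m0}
  B1 = {m1}
  B2 = {m2}
  B3 = {m3, m4, n3}
  B4 = {n0}
  B5 = {n1}
  B6 = {n2}
m0 ∈ B0, n0 ∈ B4 → different blocks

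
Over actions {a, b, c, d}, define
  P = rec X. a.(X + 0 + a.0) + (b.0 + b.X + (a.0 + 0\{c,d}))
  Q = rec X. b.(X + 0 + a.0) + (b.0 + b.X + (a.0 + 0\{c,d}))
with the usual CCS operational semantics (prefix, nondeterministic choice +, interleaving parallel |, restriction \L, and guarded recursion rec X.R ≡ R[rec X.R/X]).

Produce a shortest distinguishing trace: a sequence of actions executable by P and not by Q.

aa

Reachable graph of P (3 states):
  u0 = rec X. a.(X + 0 + a.0) + (b.0 + b.X + (a.0 + 0\{c,d})) → —a→ u1, —a→ u2, —b→ u0, —b→ u2
  u1 = (rec X. a.(X + 0 + a.0) + (b.0 + b.X + (a.0 + 0\{c,d}))) + 0 + a.0 → —a→ u1, —a→ u2, —b→ u0, —b→ u2
  u2 = 0 → ·
Reachable graph of Q (3 states):
  v0 = rec X. b.(X + 0 + a.0) + (b.0 + b.X + (a.0 + 0\{c,d})) → —a→ v1, —b→ v0, —b→ v1, —b→ v2
  v1 = 0 → ·
  v2 = (rec X. b.(X + 0 + a.0) + (b.0 + b.X + (a.0 + 0\{c,d}))) + 0 + a.0 → —a→ v1, —b→ v0, —b→ v1, —b→ v2
Run σ = ⟨aa⟩ on P: start {u0}
  [1] a ⇒ {u1, u2}
  [2] a ⇒ {u1, u2}
  ✓ P
Run σ = ⟨aa⟩ on Q: start {v0}
  [1] a ⇒ {v1}
  [2] a ⇒ ∅ (Q stuck)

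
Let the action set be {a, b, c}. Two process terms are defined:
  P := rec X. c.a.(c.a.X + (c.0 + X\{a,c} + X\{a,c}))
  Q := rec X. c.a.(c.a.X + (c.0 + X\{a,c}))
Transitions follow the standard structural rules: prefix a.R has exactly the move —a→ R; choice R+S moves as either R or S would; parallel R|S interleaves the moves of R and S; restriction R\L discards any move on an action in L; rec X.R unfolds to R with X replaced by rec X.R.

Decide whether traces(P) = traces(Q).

Reachable graph of P (5 states):
  p0 = rec X. c.a.(c.a.X + (c.0 + X\{a,c} + X\{a,c})) :: =c=> p1
  p1 = a.(c.a.(rec X. c.a.(c.a.X + (c.0 + X\{a,c} + X\{a,c}))) + (c.0 + (rec X. c.a.(c.a.X + (c.0 + X\{a,c} + X\{a,c})))\{a,c} + (rec X. c.a.(c.a.X + (c.0 + X\{a,c} + X\{a,c})))\{a,c})) :: =a=> p2
  p2 = c.a.(rec X. c.a.(c.a.X + (c.0 + X\{a,c} + X\{a,c}))) + (c.0 + (rec X. c.a.(c.a.X + (c.0 + X\{a,c} + X\{a,c})))\{a,c} + (rec X. c.a.(c.a.X + (c.0 + X\{a,c} + X\{a,c})))\{a,c}) :: =c=> p3, =c=> p4
  p3 = 0 :: deadlocked
  p4 = a.(rec X. c.a.(c.a.X + (c.0 + X\{a,c} + X\{a,c}))) :: =a=> p0
Reachable graph of Q (5 states):
  q0 = rec X. c.a.(c.a.X + (c.0 + X\{a,c})) :: =c=> q1
  q1 = a.(c.a.(rec X. c.a.(c.a.X + (c.0 + X\{a,c}))) + (c.0 + (rec X. c.a.(c.a.X + (c.0 + X\{a,c})))\{a,c})) :: =a=> q2
  q2 = c.a.(rec X. c.a.(c.a.X + (c.0 + X\{a,c}))) + (c.0 + (rec X. c.a.(c.a.X + (c.0 + X\{a,c})))\{a,c}) :: =c=> q3, =c=> q4
  q3 = 0 :: deadlocked
  q4 = a.(rec X. c.a.(c.a.X + (c.0 + X\{a,c}))) :: =a=> q0
Coarsest stable partition (strong bisimilarity classes):
  B0 = {p0, q0}
  B1 = {p1, q1}
  B2 = {p2, q2}
  B3 = {p4, q4}
  B4 = {p3, q3}
p0 ∈ B0, q0 ∈ B0 → same block
Bisimilar ⇒ trace-equivalent.

YES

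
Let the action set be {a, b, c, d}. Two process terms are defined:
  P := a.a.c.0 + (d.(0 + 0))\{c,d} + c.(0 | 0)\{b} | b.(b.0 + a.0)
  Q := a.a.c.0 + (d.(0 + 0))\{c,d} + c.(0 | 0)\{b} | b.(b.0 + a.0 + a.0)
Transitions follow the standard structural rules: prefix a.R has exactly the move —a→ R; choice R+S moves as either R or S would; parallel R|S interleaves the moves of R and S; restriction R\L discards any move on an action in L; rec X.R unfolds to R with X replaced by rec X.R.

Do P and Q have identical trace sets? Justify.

Reachable graph of P (9 states):
  m0 = a.a.c.0 + (d.(0 + 0))\{c,d} + c.(0 | 0)\{b} | b.(b.0 + a.0) :: —a→ m1, —b→ m2, —c→ m3
  m1 = a.c.0 :: —a→ m4
  m2 = c.(0 | 0)\{b} | (b.0 + a.0) :: —a→ m5, —b→ m5, —c→ m6
  m3 = (0 | 0)\{b} | b.(b.0 + a.0) :: —b→ m6
  m4 = c.0 :: —c→ m7
  m5 = c.(0 | 0)\{b} | 0 :: —c→ m8
  m6 = (0 | 0)\{b} | (b.0 + a.0) :: —a→ m8, —b→ m8
  m7 = 0 :: (no moves)
  m8 = (0 | 0)\{b} | 0 :: (no moves)
Reachable graph of Q (9 states):
  n0 = a.a.c.0 + (d.(0 + 0))\{c,d} + c.(0 | 0)\{b} | b.(b.0 + a.0 + a.0) :: —a→ n1, —b→ n2, —c→ n3
  n1 = a.c.0 :: —a→ n4
  n2 = c.(0 | 0)\{b} | (b.0 + a.0 + a.0) :: —a→ n5, —b→ n5, —c→ n6
  n3 = (0 | 0)\{b} | b.(b.0 + a.0 + a.0) :: —b→ n6
  n4 = c.0 :: —c→ n7
  n5 = c.(0 | 0)\{b} | 0 :: —c→ n8
  n6 = (0 | 0)\{b} | (b.0 + a.0 + a.0) :: —a→ n8, —b→ n8
  n7 = 0 :: (no moves)
  n8 = (0 | 0)\{b} | 0 :: (no moves)
Coarsest stable partition (strong bisimilarity classes):
  B0 = {m0, n0}
  B1 = {m3, n3}
  B2 = {m6, n6}
  B3 = {m7, m8, n7, n8}
  B4 = {m2, n2}
  B5 = {m4, m5, n4, n5}
  B6 = {m1, n1}
m0 ∈ B0, n0 ∈ B0 → same block
Bisimilar ⇒ trace-equivalent.

trace-equivalent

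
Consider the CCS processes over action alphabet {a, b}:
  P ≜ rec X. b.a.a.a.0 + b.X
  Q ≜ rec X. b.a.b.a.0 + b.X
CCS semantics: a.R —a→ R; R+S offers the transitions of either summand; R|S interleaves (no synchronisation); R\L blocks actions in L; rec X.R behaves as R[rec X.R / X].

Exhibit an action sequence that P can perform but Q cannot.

baa

LTS(P): 5 reachable states
  u0 = rec X. b.a.a.a.0 + b.X → --b--▸ u0, --b--▸ u1
  u1 = a.a.a.0 → --a--▸ u2
  u2 = a.a.0 → --a--▸ u3
  u3 = a.0 → --a--▸ u4
  u4 = 0 → (no moves)
LTS(Q): 5 reachable states
  v0 = rec X. b.a.b.a.0 + b.X → --b--▸ v0, --b--▸ v1
  v1 = a.b.a.0 → --a--▸ v2
  v2 = b.a.0 → --b--▸ v3
  v3 = a.0 → --a--▸ v4
  v4 = 0 → (no moves)
Run σ = ⟨baa⟩ on P: start {u0}
  [1] b ⇒ {u0, u1}
  [2] a ⇒ {u2}
  [3] a ⇒ {u3}
  — P admits the full trace.
Run σ = ⟨baa⟩ on Q: start {v0}
  [1] b ⇒ {v0, v1}
  [2] a ⇒ {v2}
  [3] a ⇒ no successor for Q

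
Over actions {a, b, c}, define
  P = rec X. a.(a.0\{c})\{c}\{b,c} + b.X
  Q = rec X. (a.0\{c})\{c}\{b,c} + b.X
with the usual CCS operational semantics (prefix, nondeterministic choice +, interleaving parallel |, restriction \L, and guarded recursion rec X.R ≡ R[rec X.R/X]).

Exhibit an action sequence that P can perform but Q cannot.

aa

LTS(P): 3 reachable states
  m0 = rec X. a.(a.0\{c})\{c}\{b,c} + b.X ⊢ -a-> m1, -b-> m0
  m1 = (a.0\{c})\{c}\{b,c} ⊢ -a-> m2
  m2 = 0\{c}\{c}\{b,c} ⊢ stopped
LTS(Q): 2 reachable states
  n0 = rec X. (a.0\{c})\{c}\{b,c} + b.X ⊢ -a-> n1, -b-> n0
  n1 = 0\{c}\{c}\{b,c} ⊢ stopped
Executing aa from P (initial set {m0}):
  [1] a ⇒ {m1}
  [2] a ⇒ {m2}
  — P admits the full trace.
Executing aa from Q (initial set {n0}):
  [1] a ⇒ {n1}
  [2] a ⇒ ∅ (Q stuck)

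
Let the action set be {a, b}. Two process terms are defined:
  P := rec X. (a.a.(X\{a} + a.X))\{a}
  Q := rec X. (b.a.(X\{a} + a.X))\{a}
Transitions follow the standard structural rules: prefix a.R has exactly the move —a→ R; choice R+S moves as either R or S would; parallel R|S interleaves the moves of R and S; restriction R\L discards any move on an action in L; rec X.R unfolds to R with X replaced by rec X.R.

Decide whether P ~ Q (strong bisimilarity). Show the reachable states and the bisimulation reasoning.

P ≁ Q

Reachable graph of P (1 states):
  m0 = rec X. (a.a.(X\{a} + a.X))\{a} :: deadlocked
Reachable graph of Q (2 states):
  n0 = rec X. (b.a.(X\{a} + a.X))\{a} :: --b--▸ n1
  n1 = (a.((rec X. (b.a.(X\{a} + a.X))\{a})\{a} + a.(rec X. (b.a.(X\{a} + a.X))\{a})))\{a} :: deadlocked
Bisimilarity quotient blocks:
  B0 = {m0, n1}
  B1 = {n0}
m0 ∈ B0, n0 ∈ B1 → different blocks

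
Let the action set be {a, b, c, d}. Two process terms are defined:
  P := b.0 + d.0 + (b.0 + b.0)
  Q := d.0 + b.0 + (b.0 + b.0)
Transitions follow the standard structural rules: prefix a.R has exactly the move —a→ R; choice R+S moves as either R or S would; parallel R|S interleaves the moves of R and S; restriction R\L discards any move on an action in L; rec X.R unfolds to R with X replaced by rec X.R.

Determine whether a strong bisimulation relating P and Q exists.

P's transition system — 2 states:
  m0 = b.0 + d.0 + (b.0 + b.0) → =b=> m1, =d=> m1
  m1 = 0 → ∅
Q's transition system — 2 states:
  n0 = d.0 + b.0 + (b.0 + b.0) → =b=> n1, =d=> n1
  n1 = 0 → ∅
Bisimilarity quotient blocks:
  B0 = {m0, n0}
  B1 = {m1, n1}
m0 ∈ B0, n0 ∈ B0 → same block

P ~ Q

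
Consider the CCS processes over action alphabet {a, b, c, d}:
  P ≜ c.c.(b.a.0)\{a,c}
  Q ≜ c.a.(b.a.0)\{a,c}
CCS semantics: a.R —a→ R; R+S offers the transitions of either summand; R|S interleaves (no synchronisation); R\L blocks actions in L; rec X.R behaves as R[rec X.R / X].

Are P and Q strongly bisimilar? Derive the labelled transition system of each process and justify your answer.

NO

P's transition system — 4 states:
  u0 = c.c.(b.a.0)\{a,c} ⊢ --c--▸ u1
  u1 = c.(b.a.0)\{a,c} ⊢ --c--▸ u2
  u2 = (b.a.0)\{a,c} ⊢ --b--▸ u3
  u3 = (a.0)\{a,c} ⊢ ·
Q's transition system — 4 states:
  v0 = c.a.(b.a.0)\{a,c} ⊢ --c--▸ v1
  v1 = a.(b.a.0)\{a,c} ⊢ --a--▸ v2
  v2 = (b.a.0)\{a,c} ⊢ --b--▸ v3
  v3 = (a.0)\{a,c} ⊢ ·
Bisimilarity quotient blocks:
  B0 = {u0}
  B1 = {u1}
  B2 = {u2, v2}
  B3 = {u3, v3}
  B4 = {v0}
  B5 = {v1}
u0 ∈ B0, v0 ∈ B4 → different blocks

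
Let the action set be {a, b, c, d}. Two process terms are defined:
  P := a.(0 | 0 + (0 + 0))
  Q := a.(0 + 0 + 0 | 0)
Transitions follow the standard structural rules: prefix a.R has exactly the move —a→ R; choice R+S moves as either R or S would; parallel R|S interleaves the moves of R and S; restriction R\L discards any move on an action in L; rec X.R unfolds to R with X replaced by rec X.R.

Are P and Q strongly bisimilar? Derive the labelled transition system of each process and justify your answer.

YES

LTS(P): 2 reachable states
  m0 = a.(0 | 0 + (0 + 0)) :: =a=> m1
  m1 = 0 | 0 + (0 + 0) :: ∅
LTS(Q): 2 reachable states
  n0 = a.(0 + 0 + 0 | 0) :: =a=> n1
  n1 = 0 + 0 + 0 | 0 :: ∅
Partition-refinement fixed point:
  B0 = {m0, n0}
  B1 = {m1, n1}
m0 ∈ B0, n0 ∈ B0 → same block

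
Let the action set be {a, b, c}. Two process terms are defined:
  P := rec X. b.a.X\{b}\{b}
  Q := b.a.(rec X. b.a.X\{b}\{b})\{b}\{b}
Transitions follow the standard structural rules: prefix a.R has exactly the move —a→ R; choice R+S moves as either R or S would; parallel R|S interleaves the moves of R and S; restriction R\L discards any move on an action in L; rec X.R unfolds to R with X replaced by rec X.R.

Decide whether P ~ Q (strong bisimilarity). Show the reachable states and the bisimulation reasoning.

Reachable graph of P (3 states):
  m0 = rec X. b.a.X\{b}\{b} → ··b··> m1
  m1 = a.(rec X. b.a.X\{b}\{b})\{b}\{b} → ··a··> m2
  m2 = (rec X. b.a.X\{b}\{b})\{b}\{b} → (no moves)
Reachable graph of Q (3 states):
  n0 = b.a.(rec X. b.a.X\{b}\{b})\{b}\{b} → ··b··> n1
  n1 = a.(rec X. b.a.X\{b}\{b})\{b}\{b} → ··a··> n2
  n2 = (rec X. b.a.X\{b}\{b})\{b}\{b} → (no moves)
Partition-refinement fixed point:
  B0 = {m0, n0}
  B1 = {m1, n1}
  B2 = {m2, n2}
m0 ∈ B0, n0 ∈ B0 → same block

YES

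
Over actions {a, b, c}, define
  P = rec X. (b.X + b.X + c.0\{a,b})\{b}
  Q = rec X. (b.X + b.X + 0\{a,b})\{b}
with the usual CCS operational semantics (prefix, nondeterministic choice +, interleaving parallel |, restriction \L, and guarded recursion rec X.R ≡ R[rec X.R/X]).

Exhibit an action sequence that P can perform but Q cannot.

c

Reachable graph of P (2 states):
  s0 = rec X. (b.X + b.X + c.0\{a,b})\{b} → ··c··> s1
  s1 = 0\{a,b}\{b} → (no moves)
Reachable graph of Q (1 states):
  t0 = rec X. (b.X + b.X + 0\{a,b})\{b} → (no moves)
Trace ⟨c⟩ through P, begin at {s0}:
  [1] c ⇒ {s1}
  P completes σ.
Trace ⟨c⟩ through Q, begin at {t0}:
  [1] c ⇒ ∅  — Q cannot continue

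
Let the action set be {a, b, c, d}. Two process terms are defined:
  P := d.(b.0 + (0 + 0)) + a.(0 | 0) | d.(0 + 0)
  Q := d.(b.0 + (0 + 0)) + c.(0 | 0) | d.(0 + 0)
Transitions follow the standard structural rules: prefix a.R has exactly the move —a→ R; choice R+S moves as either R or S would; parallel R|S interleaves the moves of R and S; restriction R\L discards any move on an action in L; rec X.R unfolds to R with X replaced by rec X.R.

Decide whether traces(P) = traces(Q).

trace-distinct — witness ⟨a⟩

LTS(P): 6 reachable states
  u0 = d.(b.0 + (0 + 0)) + a.(0 | 0) | d.(0 + 0) → --a--▸ u1, --d--▸ u2, --d--▸ u3
  u1 = 0 | 0 | d.(0 + 0) → --d--▸ u4
  u2 = a.(0 | 0) | (0 + 0) → --a--▸ u4
  u3 = b.0 + (0 + 0) → --b--▸ u5
  u4 = 0 | 0 | (0 + 0) → ·
  u5 = 0 → ·
LTS(Q): 6 reachable states
  v0 = d.(b.0 + (0 + 0)) + c.(0 | 0) | d.(0 + 0) → --c--▸ v1, --d--▸ v2, --d--▸ v3
  v1 = 0 | 0 | d.(0 + 0) → --d--▸ v4
  v2 = b.0 + (0 + 0) → --b--▸ v5
  v3 = c.(0 | 0) | (0 + 0) → --c--▸ v4
  v4 = 0 | 0 | (0 + 0) → ·
  v5 = 0 → ·
Executing a from P (initial set {u0}):
  after a @ step 1: {u1}
  P completes σ.
Executing a from Q (initial set {v0}):
  after a @ step 1: no successor for Q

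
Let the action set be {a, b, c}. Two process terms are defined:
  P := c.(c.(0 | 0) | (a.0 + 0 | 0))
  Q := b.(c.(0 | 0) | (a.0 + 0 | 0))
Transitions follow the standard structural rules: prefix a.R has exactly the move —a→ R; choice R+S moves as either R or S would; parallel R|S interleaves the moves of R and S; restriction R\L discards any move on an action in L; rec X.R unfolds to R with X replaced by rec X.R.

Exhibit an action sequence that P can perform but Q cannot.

Reachable graph of P (5 states):
  m0 = c.(c.(0 | 0) | (a.0 + 0 | 0)) ⊢ —c→ m1
  m1 = c.(0 | 0) | (a.0 + 0 | 0) ⊢ —a→ m2, —c→ m3
  m2 = c.(0 | 0) | 0 ⊢ —c→ m4
  m3 = 0 | 0 | (a.0 + 0 | 0) ⊢ —a→ m4
  m4 = 0 | 0 | 0 ⊢ stopped
Reachable graph of Q (5 states):
  n0 = b.(c.(0 | 0) | (a.0 + 0 | 0)) ⊢ —b→ n1
  n1 = c.(0 | 0) | (a.0 + 0 | 0) ⊢ —a→ n2, —c→ n3
  n2 = c.(0 | 0) | 0 ⊢ —c→ n4
  n3 = 0 | 0 | (a.0 + 0 | 0) ⊢ —a→ n4
  n4 = 0 | 0 | 0 ⊢ stopped
Executing c from P (initial set {m0}):
  after c @ step 1: {m1}
  P completes σ.
Executing c from Q (initial set {n0}):
  after c @ step 1: ∅  — Q cannot continue

c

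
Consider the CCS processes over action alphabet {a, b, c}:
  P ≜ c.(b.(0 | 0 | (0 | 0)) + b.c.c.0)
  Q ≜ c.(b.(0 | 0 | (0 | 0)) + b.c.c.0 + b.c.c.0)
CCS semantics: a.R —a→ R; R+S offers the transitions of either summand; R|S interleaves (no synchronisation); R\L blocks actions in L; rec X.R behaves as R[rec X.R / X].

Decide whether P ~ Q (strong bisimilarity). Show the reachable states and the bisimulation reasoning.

bisimilar

P's transition system — 6 states:
  m0 = c.(b.(0 | 0 | (0 | 0)) + b.c.c.0) → --c--▸ m1
  m1 = b.(0 | 0 | (0 | 0)) + b.c.c.0 → --b--▸ m2, --b--▸ m3
  m2 = 0 | 0 | (0 | 0) → stopped
  m3 = c.c.0 → --c--▸ m4
  m4 = c.0 → --c--▸ m5
  m5 = 0 → stopped
Q's transition system — 6 states:
  n0 = c.(b.(0 | 0 | (0 | 0)) + b.c.c.0 + b.c.c.0) → --c--▸ n1
  n1 = b.(0 | 0 | (0 | 0)) + b.c.c.0 + b.c.c.0 → --b--▸ n2, --b--▸ n3
  n2 = 0 | 0 | (0 | 0) → stopped
  n3 = c.c.0 → --c--▸ n4
  n4 = c.0 → --c--▸ n5
  n5 = 0 → stopped
Bisimilarity quotient blocks:
  B0 = {m0, n0}
  B1 = {m1, n1}
  B2 = {m3, n3}
  B3 = {m4, n4}
  B4 = {m2, m5, n2, n5}
m0 ∈ B0, n0 ∈ B0 → same block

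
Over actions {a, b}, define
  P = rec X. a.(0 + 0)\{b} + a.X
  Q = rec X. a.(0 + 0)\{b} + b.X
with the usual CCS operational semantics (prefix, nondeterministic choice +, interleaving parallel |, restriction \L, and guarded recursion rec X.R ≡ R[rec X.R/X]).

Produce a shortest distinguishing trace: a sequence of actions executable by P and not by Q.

aa

LTS(P): 2 reachable states
  m0 = rec X. a.(0 + 0)\{b} + a.X | —a→ m0, —a→ m1
  m1 = (0 + 0)\{b} | ·
LTS(Q): 2 reachable states
  n0 = rec X. a.(0 + 0)\{b} + b.X | —a→ n1, —b→ n0
  n1 = (0 + 0)\{b} | ·
Run σ = ⟨aa⟩ on P: start {m0}
  [1] a ⇒ {m0, m1}
  [2] a ⇒ {m0, m1}
  P completes σ.
Run σ = ⟨aa⟩ on Q: start {n0}
  [1] a ⇒ {n1}
  [2] a ⇒ no successor for Q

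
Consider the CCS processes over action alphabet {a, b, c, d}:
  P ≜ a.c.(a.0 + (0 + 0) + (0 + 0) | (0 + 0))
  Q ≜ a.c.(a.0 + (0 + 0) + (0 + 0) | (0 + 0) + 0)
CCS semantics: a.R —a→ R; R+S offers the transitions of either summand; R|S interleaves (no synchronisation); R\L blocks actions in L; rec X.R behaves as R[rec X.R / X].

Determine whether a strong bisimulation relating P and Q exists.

Reachable graph of P (4 states):
  u0 = a.c.(a.0 + (0 + 0) + (0 + 0) | (0 + 0)) has moves —a→ u1
  u1 = c.(a.0 + (0 + 0) + (0 + 0) | (0 + 0)) has moves —c→ u2
  u2 = a.0 + (0 + 0) + (0 + 0) | (0 + 0) has moves —a→ u3
  u3 = 0 has moves ∅
Reachable graph of Q (4 states):
  v0 = a.c.(a.0 + (0 + 0) + (0 + 0) | (0 + 0) + 0) has moves —a→ v1
  v1 = c.(a.0 + (0 + 0) + (0 + 0) | (0 + 0) + 0) has moves —c→ v2
  v2 = a.0 + (0 + 0) + (0 + 0) | (0 + 0) + 0 has moves —a→ v3
  v3 = 0 has moves ∅
Partition-refinement fixed point:
  B0 = {u0, v0}
  B1 = {u1, v1}
  B2 = {u2, v2}
  B3 = {u3, v3}
u0 ∈ B0, v0 ∈ B0 → same block

YES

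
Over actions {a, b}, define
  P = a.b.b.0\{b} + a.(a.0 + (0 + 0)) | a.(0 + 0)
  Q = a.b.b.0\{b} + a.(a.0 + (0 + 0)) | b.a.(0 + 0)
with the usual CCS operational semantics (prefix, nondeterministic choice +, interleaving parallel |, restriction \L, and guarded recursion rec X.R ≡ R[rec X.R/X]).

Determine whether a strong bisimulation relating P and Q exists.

NO

P's transition system — 9 states:
  p0 = a.b.b.0\{b} + a.(a.0 + (0 + 0)) | a.(0 + 0) → =a=> p1, =a=> p2, =a=> p3
  p1 = (a.0 + (0 + 0)) | a.(0 + 0) → =a=> p4, =a=> p5
  p2 = a.(a.0 + (0 + 0)) | (0 + 0) → =a=> p4
  p3 = b.b.0\{b} → =b=> p6
  p4 = (a.0 + (0 + 0)) | (0 + 0) → =a=> p7
  p5 = 0 | a.(0 + 0) → =a=> p7
  p6 = b.0\{b} → =b=> p8
  p7 = 0 | (0 + 0) → (no moves)
  p8 = 0\{b} → (no moves)
Q's transition system — 12 states:
  q0 = a.b.b.0\{b} + a.(a.0 + (0 + 0)) | b.a.(0 + 0) → =a=> q1, =a=> q2, =b=> q3
  q1 = (a.0 + (0 + 0)) | b.a.(0 + 0) → =a=> q4, =b=> q5
  q2 = b.b.0\{b} → =b=> q6
  q3 = a.(a.0 + (0 + 0)) | a.(0 + 0) → =a=> q5, =a=> q7
  q4 = 0 | b.a.(0 + 0) → =b=> q8
  q5 = (a.0 + (0 + 0)) | a.(0 + 0) → =a=> q8, =a=> q9
  q6 = b.0\{b} → =b=> q10
  q7 = a.(a.0 + (0 + 0)) | (0 + 0) → =a=> q9
  q8 = 0 | a.(0 + 0) → =a=> q11
  q9 = (a.0 + (0 + 0)) | (0 + 0) → =a=> q11
  q10 = 0\{b} → (no moves)
  q11 = 0 | (0 + 0) → (no moves)
Partition-refinement fixed point:
  B0 = {p0}
  B1 = {p3, q2}
  B2 = {p6, q6}
  B3 = {p7, p8, q10, q11}
  B4 = {p1, p2, q5, q7}
  B5 = {p4, p5, q8, q9}
  B6 = {q0}
  B7 = {q1}
  B8 = {q4}
  B9 = {q3}
p0 ∈ B0, q0 ∈ B6 → different blocks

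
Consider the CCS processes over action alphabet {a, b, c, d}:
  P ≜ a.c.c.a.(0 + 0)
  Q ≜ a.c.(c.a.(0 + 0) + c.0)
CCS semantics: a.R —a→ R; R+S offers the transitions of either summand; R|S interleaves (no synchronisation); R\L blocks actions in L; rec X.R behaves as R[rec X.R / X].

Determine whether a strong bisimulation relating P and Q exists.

P ≁ Q

LTS(P): 5 reachable states
  u0 = a.c.c.a.(0 + 0) has moves -a-> u1
  u1 = c.c.a.(0 + 0) has moves -c-> u2
  u2 = c.a.(0 + 0) has moves -c-> u3
  u3 = a.(0 + 0) has moves -a-> u4
  u4 = 0 + 0 has moves ·
LTS(Q): 6 reachable states
  v0 = a.c.(c.a.(0 + 0) + c.0) has moves -a-> v1
  v1 = c.(c.a.(0 + 0) + c.0) has moves -c-> v2
  v2 = c.a.(0 + 0) + c.0 has moves -c-> v3, -c-> v4
  v3 = 0 has moves ·
  v4 = a.(0 + 0) has moves -a-> v5
  v5 = 0 + 0 has moves ·
Partition-refinement fixed point:
  B0 = {u0}
  B1 = {u1}
  B2 = {u2}
  B3 = {u3, v4}
  B4 = {u4, v3, v5}
  B5 = {v0}
  B6 = {v1}
  B7 = {v2}
u0 ∈ B0, v0 ∈ B5 → different blocks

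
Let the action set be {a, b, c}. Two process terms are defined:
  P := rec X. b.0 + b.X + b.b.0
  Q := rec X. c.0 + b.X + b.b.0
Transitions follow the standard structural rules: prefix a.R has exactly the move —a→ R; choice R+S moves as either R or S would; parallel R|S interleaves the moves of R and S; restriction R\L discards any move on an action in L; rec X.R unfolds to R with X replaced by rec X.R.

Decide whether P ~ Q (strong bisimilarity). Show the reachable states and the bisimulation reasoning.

not bisimilar

Reachable graph of P (3 states):
  s0 = rec X. b.0 + b.X + b.b.0 | —b→ s0, —b→ s1, —b→ s2
  s1 = 0 | stopped
  s2 = b.0 | —b→ s1
Reachable graph of Q (3 states):
  t0 = rec X. c.0 + b.X + b.b.0 | —b→ t0, —b→ t1, —c→ t2
  t1 = b.0 | —b→ t2
  t2 = 0 | stopped
Coarsest stable partition (strong bisimilarity classes):
  B0 = {s0}
  B1 = {s2, t1}
  B2 = {s1, t2}
  B3 = {t0}
s0 ∈ B0, t0 ∈ B3 → different blocks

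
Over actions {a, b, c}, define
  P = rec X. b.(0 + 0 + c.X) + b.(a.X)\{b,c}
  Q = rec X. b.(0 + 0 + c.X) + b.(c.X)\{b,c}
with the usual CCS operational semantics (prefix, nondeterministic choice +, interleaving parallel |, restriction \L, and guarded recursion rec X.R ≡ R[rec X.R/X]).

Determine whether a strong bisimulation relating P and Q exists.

P's transition system — 4 states:
  u0 = rec X. b.(0 + 0 + c.X) + b.(a.X)\{b,c} :: —b→ u1, —b→ u2
  u1 = (a.(rec X. b.(0 + 0 + c.X) + b.(a.X)\{b,c}))\{b,c} :: —a→ u3
  u2 = 0 + 0 + c.(rec X. b.(0 + 0 + c.X) + b.(a.X)\{b,c}) :: —c→ u0
  u3 = (rec X. b.(0 + 0 + c.X) + b.(a.X)\{b,c})\{b,c} :: stopped
Q's transition system — 3 states:
  v0 = rec X. b.(0 + 0 + c.X) + b.(c.X)\{b,c} :: —b→ v1, —b→ v2
  v1 = (c.(rec X. b.(0 + 0 + c.X) + b.(c.X)\{b,c}))\{b,c} :: stopped
  v2 = 0 + 0 + c.(rec X. b.(0 + 0 + c.X) + b.(c.X)\{b,c}) :: —c→ v0
Partition-refinement fixed point:
  B0 = {u0}
  B1 = {u2}
  B2 = {u1}
  B3 = {u3, v1}
  B4 = {v0}
  B5 = {v2}
u0 ∈ B0, v0 ∈ B4 → different blocks

NO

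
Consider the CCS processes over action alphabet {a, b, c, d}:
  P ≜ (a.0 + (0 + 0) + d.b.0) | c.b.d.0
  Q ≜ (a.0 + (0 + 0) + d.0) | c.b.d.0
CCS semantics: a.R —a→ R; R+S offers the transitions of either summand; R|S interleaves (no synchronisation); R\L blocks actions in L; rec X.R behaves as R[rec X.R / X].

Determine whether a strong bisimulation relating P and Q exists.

not bisimilar

Reachable graph of P (12 states):
  m0 = (a.0 + (0 + 0) + d.b.0) | c.b.d.0 | -a-> m1, -c-> m2, -d-> m3
  m1 = 0 | c.b.d.0 | -c-> m4
  m2 = (a.0 + (0 + 0) + d.b.0) | b.d.0 | -a-> m4, -b-> m5, -d-> m6
  m3 = b.0 | c.b.d.0 | -b-> m1, -c-> m6
  m4 = 0 | b.d.0 | -b-> m7
  m5 = (a.0 + (0 + 0) + d.b.0) | d.0 | -a-> m7, -d-> m8, -d-> m9
  m6 = b.0 | b.d.0 | -b-> m4, -b-> m9
  m7 = 0 | d.0 | -d-> m10
  m8 = (a.0 + (0 + 0) + d.b.0) | 0 | -a-> m10, -d-> m11
  m9 = b.0 | d.0 | -b-> m7, -d-> m11
  m10 = 0 | 0 | (no moves)
  m11 = b.0 | 0 | -b-> m10
Reachable graph of Q (8 states):
  n0 = (a.0 + (0 + 0) + d.0) | c.b.d.0 | -a-> n1, -c-> n2, -d-> n1
  n1 = 0 | c.b.d.0 | -c-> n3
  n2 = (a.0 + (0 + 0) + d.0) | b.d.0 | -a-> n3, -b-> n4, -d-> n3
  n3 = 0 | b.d.0 | -b-> n5
  n4 = (a.0 + (0 + 0) + d.0) | d.0 | -a-> n5, -d-> n5, -d-> n6
  n5 = 0 | d.0 | -d-> n7
  n6 = (a.0 + (0 + 0) + d.0) | 0 | -a-> n7, -d-> n7
  n7 = 0 | 0 | (no moves)
Coarsest stable partition (strong bisimilarity classes):
  B0 = {m0}
  B1 = {m3}
  B2 = {m1, n1}
  B3 = {m4, n3}
  B4 = {m7, n5}
  B5 = {m10, n7}
  B6 = {m6}
  B7 = {m9}
  B8 = {m11}
  B9 = {m2}
  B10 = {m5}
  B11 = {m8}
  B12 = {n0}
  B13 = {n2}
  B14 = {n4}
  B15 = {n6}
m0 ∈ B0, n0 ∈ B12 → different blocks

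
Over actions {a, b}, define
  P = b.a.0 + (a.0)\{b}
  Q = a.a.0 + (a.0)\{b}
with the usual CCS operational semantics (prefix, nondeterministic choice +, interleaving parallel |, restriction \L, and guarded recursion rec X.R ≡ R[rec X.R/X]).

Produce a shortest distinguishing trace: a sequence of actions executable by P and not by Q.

LTS(P): 4 reachable states
  m0 = b.a.0 + (a.0)\{b} has moves =a=> m1, =b=> m2
  m1 = 0\{b} has moves stopped
  m2 = a.0 has moves =a=> m3
  m3 = 0 has moves stopped
LTS(Q): 4 reachable states
  n0 = a.a.0 + (a.0)\{b} has moves =a=> n1, =a=> n2
  n1 = 0\{b} has moves stopped
  n2 = a.0 has moves =a=> n3
  n3 = 0 has moves stopped
Trace ⟨b⟩ through P, begin at {m0}:
  step 1 (b): {m2}
  ✓ P
Trace ⟨b⟩ through Q, begin at {n0}:
  step 1 (b): no successor for Q

b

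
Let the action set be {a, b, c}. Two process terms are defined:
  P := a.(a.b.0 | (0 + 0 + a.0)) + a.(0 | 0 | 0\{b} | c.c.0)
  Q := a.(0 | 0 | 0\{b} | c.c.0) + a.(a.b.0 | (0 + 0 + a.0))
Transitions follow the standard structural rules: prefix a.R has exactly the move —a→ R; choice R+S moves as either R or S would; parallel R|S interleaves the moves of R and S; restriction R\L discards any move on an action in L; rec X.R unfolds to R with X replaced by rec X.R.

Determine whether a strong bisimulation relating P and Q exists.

LTS(P): 10 reachable states
  u0 = a.(a.b.0 | (0 + 0 + a.0)) + a.(0 | 0 | 0\{b} | c.c.0) :: --a--▸ u1, --a--▸ u2
  u1 = 0 | 0 | 0\{b} | c.c.0 :: --c--▸ u3
  u2 = a.b.0 | (0 + 0 + a.0) :: --a--▸ u4, --a--▸ u5
  u3 = 0 | 0 | 0\{b} | c.0 :: --c--▸ u6
  u4 = a.b.0 | 0 :: --a--▸ u7
  u5 = b.0 | (0 + 0 + a.0) :: --a--▸ u7, --b--▸ u8
  u6 = 0 | 0 | 0\{b} | 0 :: deadlocked
  u7 = b.0 | 0 :: --b--▸ u9
  u8 = 0 | (0 + 0 + a.0) :: --a--▸ u9
  u9 = 0 | 0 :: deadlocked
LTS(Q): 10 reachable states
  v0 = a.(0 | 0 | 0\{b} | c.c.0) + a.(a.b.0 | (0 + 0 + a.0)) :: --a--▸ v1, --a--▸ v2
  v1 = 0 | 0 | 0\{b} | c.c.0 :: --c--▸ v3
  v2 = a.b.0 | (0 + 0 + a.0) :: --a--▸ v4, --a--▸ v5
  v3 = 0 | 0 | 0\{b} | c.0 :: --c--▸ v6
  v4 = a.b.0 | 0 :: --a--▸ v7
  v5 = b.0 | (0 + 0 + a.0) :: --a--▸ v7, --b--▸ v8
  v6 = 0 | 0 | 0\{b} | 0 :: deadlocked
  v7 = b.0 | 0 :: --b--▸ v9
  v8 = 0 | (0 + 0 + a.0) :: --a--▸ v9
  v9 = 0 | 0 :: deadlocked
Bisimilarity quotient blocks:
  B0 = {u0, v0}
  B1 = {u1, v1}
  B2 = {u3, v3}
  B3 = {u6, u9, v6, v9}
  B4 = {u2, v2}
  B5 = {u4, v4}
  B6 = {u7, v7}
  B7 = {u5, v5}
  B8 = {u8, v8}
u0 ∈ B0, v0 ∈ B0 → same block

bisimilar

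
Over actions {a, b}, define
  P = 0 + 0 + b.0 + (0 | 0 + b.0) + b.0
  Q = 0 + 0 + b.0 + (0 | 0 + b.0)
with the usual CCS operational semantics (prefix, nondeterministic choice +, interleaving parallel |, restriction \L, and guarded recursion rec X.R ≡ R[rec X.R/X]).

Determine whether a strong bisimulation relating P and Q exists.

P ~ Q

Reachable graph of P (2 states):
  m0 = 0 + 0 + b.0 + (0 | 0 + b.0) + b.0 :: --b--▸ m1
  m1 = 0 :: stopped
Reachable graph of Q (2 states):
  n0 = 0 + 0 + b.0 + (0 | 0 + b.0) :: --b--▸ n1
  n1 = 0 :: stopped
Partition-refinement fixed point:
  B0 = {m0, n0}
  B1 = {m1, n1}
m0 ∈ B0, n0 ∈ B0 → same block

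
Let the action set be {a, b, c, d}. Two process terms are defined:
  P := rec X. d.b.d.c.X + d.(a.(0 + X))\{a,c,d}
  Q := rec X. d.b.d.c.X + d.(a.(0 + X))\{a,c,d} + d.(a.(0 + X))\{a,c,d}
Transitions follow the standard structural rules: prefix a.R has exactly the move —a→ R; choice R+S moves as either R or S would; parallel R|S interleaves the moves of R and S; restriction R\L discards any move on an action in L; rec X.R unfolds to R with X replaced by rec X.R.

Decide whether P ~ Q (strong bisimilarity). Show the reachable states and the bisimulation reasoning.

P ~ Q

Reachable graph of P (5 states):
  u0 = rec X. d.b.d.c.X + d.(a.(0 + X))\{a,c,d} ⊢ --d--▸ u1, --d--▸ u2
  u1 = (a.(0 + (rec X. d.b.d.c.X + d.(a.(0 + X))\{a,c,d})))\{a,c,d} ⊢ stopped
  u2 = b.d.c.(rec X. d.b.d.c.X + d.(a.(0 + X))\{a,c,d}) ⊢ --b--▸ u3
  u3 = d.c.(rec X. d.b.d.c.X + d.(a.(0 + X))\{a,c,d}) ⊢ --d--▸ u4
  u4 = c.(rec X. d.b.d.c.X + d.(a.(0 + X))\{a,c,d}) ⊢ --c--▸ u0
Reachable graph of Q (5 states):
  v0 = rec X. d.b.d.c.X + d.(a.(0 + X))\{a,c,d} + d.(a.(0 + X))\{a,c,d} ⊢ --d--▸ v1, --d--▸ v2
  v1 = (a.(0 + (rec X. d.b.d.c.X + d.(a.(0 + X))\{a,c,d} + d.(a.(0 + X))\{a,c,d})))\{a,c,d} ⊢ stopped
  v2 = b.d.c.(rec X. d.b.d.c.X + d.(a.(0 + X))\{a,c,d} + d.(a.(0 + X))\{a,c,d}) ⊢ --b--▸ v3
  v3 = d.c.(rec X. d.b.d.c.X + d.(a.(0 + X))\{a,c,d} + d.(a.(0 + X))\{a,c,d}) ⊢ --d--▸ v4
  v4 = c.(rec X. d.b.d.c.X + d.(a.(0 + X))\{a,c,d} + d.(a.(0 + X))\{a,c,d}) ⊢ --c--▸ v0
Coarsest stable partition (strong bisimilarity classes):
  B0 = {u0, v0}
  B1 = {u1, v1}
  B2 = {u2, v2}
  B3 = {u3, v3}
  B4 = {u4, v4}
u0 ∈ B0, v0 ∈ B0 → same block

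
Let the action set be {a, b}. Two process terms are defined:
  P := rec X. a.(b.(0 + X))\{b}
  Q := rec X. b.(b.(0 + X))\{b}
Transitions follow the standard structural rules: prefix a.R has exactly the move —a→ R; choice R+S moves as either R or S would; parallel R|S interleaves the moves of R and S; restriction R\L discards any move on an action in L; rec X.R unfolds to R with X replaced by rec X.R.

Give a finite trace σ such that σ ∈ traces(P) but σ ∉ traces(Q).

a

LTS(P): 2 reachable states
  s0 = rec X. a.(b.(0 + X))\{b} → =a=> s1
  s1 = (b.(0 + (rec X. a.(b.(0 + X))\{b})))\{b} → deadlocked
LTS(Q): 2 reachable states
  t0 = rec X. b.(b.(0 + X))\{b} → =b=> t1
  t1 = (b.(0 + (rec X. b.(b.(0 + X))\{b})))\{b} → deadlocked
Trace ⟨a⟩ through P, begin at {s0}:
  after a @ step 1: {s1}
  — P admits the full trace.
Trace ⟨a⟩ through Q, begin at {t0}:
  after a @ step 1: ∅  — Q cannot continue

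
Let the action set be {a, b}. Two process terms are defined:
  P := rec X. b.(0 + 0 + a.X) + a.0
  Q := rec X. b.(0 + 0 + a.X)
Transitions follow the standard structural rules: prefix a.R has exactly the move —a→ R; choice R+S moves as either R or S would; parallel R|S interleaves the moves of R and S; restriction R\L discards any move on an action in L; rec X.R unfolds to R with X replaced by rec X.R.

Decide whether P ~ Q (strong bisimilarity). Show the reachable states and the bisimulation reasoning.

P ≁ Q

P's transition system — 3 states:
  u0 = rec X. b.(0 + 0 + a.X) + a.0 ⊢ =a=> u1, =b=> u2
  u1 = 0 ⊢ stopped
  u2 = 0 + 0 + a.(rec X. b.(0 + 0 + a.X) + a.0) ⊢ =a=> u0
Q's transition system — 2 states:
  v0 = rec X. b.(0 + 0 + a.X) ⊢ =b=> v1
  v1 = 0 + 0 + a.(rec X. b.(0 + 0 + a.X)) ⊢ =a=> v0
Coarsest stable partition (strong bisimilarity classes):
  B0 = {u0}
  B1 = {u1}
  B2 = {u2}
  B3 = {v0}
  B4 = {v1}
u0 ∈ B0, v0 ∈ B3 → different blocks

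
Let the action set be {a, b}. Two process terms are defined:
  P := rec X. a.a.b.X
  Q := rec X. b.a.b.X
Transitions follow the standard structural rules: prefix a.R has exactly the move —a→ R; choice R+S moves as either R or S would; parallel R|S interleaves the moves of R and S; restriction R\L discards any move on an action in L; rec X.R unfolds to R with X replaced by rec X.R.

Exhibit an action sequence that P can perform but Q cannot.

a

LTS(P): 3 reachable states
  s0 = rec X. a.a.b.X → --a--▸ s1
  s1 = a.b.(rec X. a.a.b.X) → --a--▸ s2
  s2 = b.(rec X. a.a.b.X) → --b--▸ s0
LTS(Q): 3 reachable states
  t0 = rec X. b.a.b.X → --b--▸ t1
  t1 = a.b.(rec X. b.a.b.X) → --a--▸ t2
  t2 = b.(rec X. b.a.b.X) → --b--▸ t0
Trace ⟨a⟩ through P, begin at {s0}:
  [1] a ⇒ {s1}
  ✓ P
Trace ⟨a⟩ through Q, begin at {t0}:
  [1] a ⇒ ∅  — Q cannot continue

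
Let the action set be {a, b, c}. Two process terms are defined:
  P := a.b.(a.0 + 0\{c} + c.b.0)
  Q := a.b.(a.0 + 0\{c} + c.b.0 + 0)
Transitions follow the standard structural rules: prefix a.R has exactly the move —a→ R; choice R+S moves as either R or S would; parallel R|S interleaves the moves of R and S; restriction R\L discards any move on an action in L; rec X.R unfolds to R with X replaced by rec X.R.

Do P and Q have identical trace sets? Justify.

trace-equivalent

Reachable graph of P (5 states):
  m0 = a.b.(a.0 + 0\{c} + c.b.0) → —a→ m1
  m1 = b.(a.0 + 0\{c} + c.b.0) → —b→ m2
  m2 = a.0 + 0\{c} + c.b.0 → —a→ m3, —c→ m4
  m3 = 0 → ∅
  m4 = b.0 → —b→ m3
Reachable graph of Q (5 states):
  n0 = a.b.(a.0 + 0\{c} + c.b.0 + 0) → —a→ n1
  n1 = b.(a.0 + 0\{c} + c.b.0 + 0) → —b→ n2
  n2 = a.0 + 0\{c} + c.b.0 + 0 → —a→ n3, —c→ n4
  n3 = 0 → ∅
  n4 = b.0 → —b→ n3
Partition-refinement fixed point:
  B0 = {m0, n0}
  B1 = {m1, n1}
  B2 = {m2, n2}
  B3 = {m3, n3}
  B4 = {m4, n4}
m0 ∈ B0, n0 ∈ B0 → same block
Bisimilar ⇒ trace-equivalent.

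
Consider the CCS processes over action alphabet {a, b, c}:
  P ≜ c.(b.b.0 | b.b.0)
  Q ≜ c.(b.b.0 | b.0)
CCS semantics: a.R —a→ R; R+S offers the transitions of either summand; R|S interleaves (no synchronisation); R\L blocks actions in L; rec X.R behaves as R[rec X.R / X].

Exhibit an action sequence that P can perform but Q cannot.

cbbbb

Reachable graph of P (10 states):
  s0 = c.(b.b.0 | b.b.0) ⊢ --c--▸ s1
  s1 = b.b.0 | b.b.0 ⊢ --b--▸ s2, --b--▸ s3
  s2 = b.0 | b.b.0 ⊢ --b--▸ s4, --b--▸ s5
  s3 = b.b.0 | b.0 ⊢ --b--▸ s5, --b--▸ s6
  s4 = 0 | b.b.0 ⊢ --b--▸ s7
  s5 = b.0 | b.0 ⊢ --b--▸ s7, --b--▸ s8
  s6 = b.b.0 | 0 ⊢ --b--▸ s8
  s7 = 0 | b.0 ⊢ --b--▸ s9
  s8 = b.0 | 0 ⊢ --b--▸ s9
  s9 = 0 | 0 ⊢ deadlocked
Reachable graph of Q (7 states):
  t0 = c.(b.b.0 | b.0) ⊢ --c--▸ t1
  t1 = b.b.0 | b.0 ⊢ --b--▸ t2, --b--▸ t3
  t2 = b.0 | b.0 ⊢ --b--▸ t4, --b--▸ t5
  t3 = b.b.0 | 0 ⊢ --b--▸ t5
  t4 = 0 | b.0 ⊢ --b--▸ t6
  t5 = b.0 | 0 ⊢ --b--▸ t6
  t6 = 0 | 0 ⊢ deadlocked
Trace ⟨cbbbb⟩ through P, begin at {s0}:
  [1] c ⇒ {s1}
  [2] b ⇒ {s2, s3}
  [3] b ⇒ {s4, s5, s6}
  [4] b ⇒ {s7, s8}
  [5] b ⇒ {s9}
  ✓ P
Trace ⟨cbbbb⟩ through Q, begin at {t0}:
  [1] c ⇒ {t1}
  [2] b ⇒ {t2, t3}
  [3] b ⇒ {t4, t5}
  [4] b ⇒ {t6}
  [5] b ⇒ no successor for Q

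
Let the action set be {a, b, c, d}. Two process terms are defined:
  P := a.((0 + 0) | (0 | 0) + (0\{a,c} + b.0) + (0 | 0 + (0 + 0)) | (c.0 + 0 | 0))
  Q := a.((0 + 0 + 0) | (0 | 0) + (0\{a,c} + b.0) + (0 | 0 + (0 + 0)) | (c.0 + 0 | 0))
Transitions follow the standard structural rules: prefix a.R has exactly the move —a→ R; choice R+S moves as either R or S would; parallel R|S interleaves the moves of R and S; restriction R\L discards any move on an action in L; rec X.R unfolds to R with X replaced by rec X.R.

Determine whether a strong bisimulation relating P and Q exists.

LTS(P): 4 reachable states
  m0 = a.((0 + 0) | (0 | 0) + (0\{a,c} + b.0) + (0 | 0 + (0 + 0)) | (c.0 + 0 | 0)) → ··a··> m1
  m1 = (0 + 0) | (0 | 0) + (0\{a,c} + b.0) + (0 | 0 + (0 + 0)) | (c.0 + 0 | 0) → ··b··> m2, ··c··> m3
  m2 = 0 → deadlocked
  m3 = (0 | 0 + (0 + 0)) | 0 → deadlocked
LTS(Q): 4 reachable states
  n0 = a.((0 + 0 + 0) | (0 | 0) + (0\{a,c} + b.0) + (0 | 0 + (0 + 0)) | (c.0 + 0 | 0)) → ··a··> n1
  n1 = (0 + 0 + 0) | (0 | 0) + (0\{a,c} + b.0) + (0 | 0 + (0 + 0)) | (c.0 + 0 | 0) → ··b··> n2, ··c··> n3
  n2 = 0 → deadlocked
  n3 = (0 | 0 + (0 + 0)) | 0 → deadlocked
Bisimilarity quotient blocks:
  B0 = {m0, n0}
  B1 = {m1, n1}
  B2 = {m2, m3, n2, n3}
m0 ∈ B0, n0 ∈ B0 → same block

P ~ Q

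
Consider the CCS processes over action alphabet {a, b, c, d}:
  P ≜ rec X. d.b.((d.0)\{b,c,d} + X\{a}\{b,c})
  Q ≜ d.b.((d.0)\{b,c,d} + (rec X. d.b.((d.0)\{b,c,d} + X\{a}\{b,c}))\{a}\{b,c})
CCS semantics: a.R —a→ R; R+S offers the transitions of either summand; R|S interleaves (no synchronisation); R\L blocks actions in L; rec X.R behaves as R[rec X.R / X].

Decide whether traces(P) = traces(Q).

trace-equivalent

Reachable graph of P (4 states):
  p0 = rec X. d.b.((d.0)\{b,c,d} + X\{a}\{b,c}) has moves —d→ p1
  p1 = b.((d.0)\{b,c,d} + (rec X. d.b.((d.0)\{b,c,d} + X\{a}\{b,c}))\{a}\{b,c}) has moves —b→ p2
  p2 = (d.0)\{b,c,d} + (rec X. d.b.((d.0)\{b,c,d} + X\{a}\{b,c}))\{a}\{b,c} has moves —d→ p3
  p3 = (b.((d.0)\{b,c,d} + (rec X. d.b.((d.0)\{b,c,d} + X\{a}\{b,c}))\{a}\{b,c}))\{a}\{b,c} has moves stopped
Reachable graph of Q (4 states):
  q0 = d.b.((d.0)\{b,c,d} + (rec X. d.b.((d.0)\{b,c,d} + X\{a}\{b,c}))\{a}\{b,c}) has moves —d→ q1
  q1 = b.((d.0)\{b,c,d} + (rec X. d.b.((d.0)\{b,c,d} + X\{a}\{b,c}))\{a}\{b,c}) has moves —b→ q2
  q2 = (d.0)\{b,c,d} + (rec X. d.b.((d.0)\{b,c,d} + X\{a}\{b,c}))\{a}\{b,c} has moves —d→ q3
  q3 = (b.((d.0)\{b,c,d} + (rec X. d.b.((d.0)\{b,c,d} + X\{a}\{b,c}))\{a}\{b,c}))\{a}\{b,c} has moves stopped
Coarsest stable partition (strong bisimilarity classes):
  B0 = {p0, q0}
  B1 = {p1, q1}
  B2 = {p2, q2}
  B3 = {p3, q3}
p0 ∈ B0, q0 ∈ B0 → same block
Bisimilar ⇒ trace-equivalent.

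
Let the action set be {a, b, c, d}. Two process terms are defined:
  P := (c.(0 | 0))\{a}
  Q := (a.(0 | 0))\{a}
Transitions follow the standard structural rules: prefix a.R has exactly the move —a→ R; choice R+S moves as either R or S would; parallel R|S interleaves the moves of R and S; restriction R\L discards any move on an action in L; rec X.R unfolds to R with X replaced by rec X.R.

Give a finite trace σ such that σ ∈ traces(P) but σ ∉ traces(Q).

LTS(P): 2 reachable states
  p0 = (c.(0 | 0))\{a} :: -c-> p1
  p1 = (0 | 0)\{a} :: (no moves)
LTS(Q): 1 reachable states
  q0 = (a.(0 | 0))\{a} :: (no moves)
Run σ = ⟨c⟩ on P: start {p0}
  [1] c ⇒ {p1}
  — P admits the full trace.
Run σ = ⟨c⟩ on Q: start {q0}
  [1] c ⇒ no successor for Q

c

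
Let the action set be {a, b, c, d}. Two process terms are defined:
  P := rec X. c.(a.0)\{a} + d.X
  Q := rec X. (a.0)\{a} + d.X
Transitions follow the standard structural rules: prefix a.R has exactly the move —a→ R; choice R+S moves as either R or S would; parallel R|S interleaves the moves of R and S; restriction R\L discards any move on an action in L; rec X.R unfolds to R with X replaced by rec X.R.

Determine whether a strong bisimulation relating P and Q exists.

NO

P's transition system — 2 states:
  u0 = rec X. c.(a.0)\{a} + d.X :: ··c··> u1, ··d··> u0
  u1 = (a.0)\{a} :: ·
Q's transition system — 1 states:
  v0 = rec X. (a.0)\{a} + d.X :: ··d··> v0
Bisimilarity quotient blocks:
  B0 = {u0}
  B1 = {u1}
  B2 = {v0}
u0 ∈ B0, v0 ∈ B2 → different blocks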